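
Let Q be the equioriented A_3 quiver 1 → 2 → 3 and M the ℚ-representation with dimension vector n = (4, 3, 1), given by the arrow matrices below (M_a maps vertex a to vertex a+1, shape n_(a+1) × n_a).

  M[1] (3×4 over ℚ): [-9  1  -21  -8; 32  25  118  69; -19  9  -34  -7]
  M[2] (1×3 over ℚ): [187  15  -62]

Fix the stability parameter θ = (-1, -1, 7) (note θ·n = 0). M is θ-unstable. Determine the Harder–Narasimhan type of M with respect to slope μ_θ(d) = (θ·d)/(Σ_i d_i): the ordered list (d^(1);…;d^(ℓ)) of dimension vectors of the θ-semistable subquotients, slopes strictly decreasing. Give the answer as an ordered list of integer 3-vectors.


Barcode: M ≅ I[1,1], I[1,2]^2, I[1,3]. HN layers by μ_θ (2 steps, strictly decreasing):
  μ^(1)=7; μ^(2)=-1

((0, 0, 1); (4, 3, 0))


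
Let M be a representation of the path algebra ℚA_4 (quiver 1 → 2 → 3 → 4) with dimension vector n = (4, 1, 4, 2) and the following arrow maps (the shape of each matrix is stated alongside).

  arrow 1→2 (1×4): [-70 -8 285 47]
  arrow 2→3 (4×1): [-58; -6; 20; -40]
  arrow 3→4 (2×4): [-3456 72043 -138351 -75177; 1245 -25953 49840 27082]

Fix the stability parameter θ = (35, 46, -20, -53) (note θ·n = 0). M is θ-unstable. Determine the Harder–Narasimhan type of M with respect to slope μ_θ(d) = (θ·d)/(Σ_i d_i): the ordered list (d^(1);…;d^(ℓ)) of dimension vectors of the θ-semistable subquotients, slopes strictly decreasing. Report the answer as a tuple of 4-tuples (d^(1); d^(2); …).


Via rank(M_{q-1}∘⋯∘M_p): M ≅ I[1,1]^3, I[1,4], I[3,3]^2, I[3,4].
μ_θ-semistable layers: μ^(1)=35; μ^(2)=2; μ^(3)=-20; μ^(4)=-73/2

((3, 0, 0, 0); (1, 1, 1, 1); (0, 0, 2, 0); (0, 0, 1, 1))


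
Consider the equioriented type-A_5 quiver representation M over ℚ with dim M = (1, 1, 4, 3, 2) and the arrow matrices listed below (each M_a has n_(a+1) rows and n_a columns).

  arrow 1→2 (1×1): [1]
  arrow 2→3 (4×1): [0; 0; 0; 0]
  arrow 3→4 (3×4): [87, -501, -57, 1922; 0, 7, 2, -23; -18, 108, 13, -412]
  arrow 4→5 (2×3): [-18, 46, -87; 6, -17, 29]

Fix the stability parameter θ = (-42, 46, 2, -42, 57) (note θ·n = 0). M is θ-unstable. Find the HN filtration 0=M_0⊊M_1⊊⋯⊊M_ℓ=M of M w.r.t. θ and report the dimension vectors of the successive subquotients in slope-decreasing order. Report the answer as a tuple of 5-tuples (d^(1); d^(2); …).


Via rank(M_{q-1}∘⋯∘M_p): M ≅ I[1,2], I[3,3], I[3,4], I[3,5]^2.
μ_θ-semistable layers: μ^(1)=57; μ^(2)=46; μ^(3)=2; μ^(4)=-20; μ^(5)=-42

((0, 0, 0, 0, 2); (0, 1, 0, 0, 0); (0, 0, 1, 0, 0); (0, 0, 3, 3, 0); (1, 0, 0, 0, 0))


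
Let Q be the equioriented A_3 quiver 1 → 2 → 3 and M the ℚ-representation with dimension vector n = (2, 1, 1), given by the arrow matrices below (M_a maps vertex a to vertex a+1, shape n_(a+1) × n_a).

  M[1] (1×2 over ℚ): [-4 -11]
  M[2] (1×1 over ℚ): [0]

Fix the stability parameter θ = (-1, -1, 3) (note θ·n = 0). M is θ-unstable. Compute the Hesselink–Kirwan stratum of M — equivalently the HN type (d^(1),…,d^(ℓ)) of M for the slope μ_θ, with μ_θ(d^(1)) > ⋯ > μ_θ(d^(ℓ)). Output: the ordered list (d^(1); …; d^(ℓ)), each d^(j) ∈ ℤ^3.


Interval decomposition of M: I[1,1], I[1,2], I[3,3].
HN type (ℓ=2): μ^(1)=3; μ^(2)=-1

((0, 0, 1); (2, 1, 0))


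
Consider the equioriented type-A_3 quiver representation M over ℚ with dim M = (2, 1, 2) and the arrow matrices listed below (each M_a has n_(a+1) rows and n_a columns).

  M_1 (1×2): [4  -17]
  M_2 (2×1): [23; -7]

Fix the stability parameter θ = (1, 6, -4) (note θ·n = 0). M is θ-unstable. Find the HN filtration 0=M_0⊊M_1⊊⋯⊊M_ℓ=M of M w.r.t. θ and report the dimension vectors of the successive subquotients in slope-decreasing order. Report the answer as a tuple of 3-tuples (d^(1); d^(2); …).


Interval decomposition of M: I[1,1], I[1,3], I[3,3].
HN type (ℓ=2): μ^(1)=1; μ^(2)=-4

((2, 1, 1); (0, 0, 1))


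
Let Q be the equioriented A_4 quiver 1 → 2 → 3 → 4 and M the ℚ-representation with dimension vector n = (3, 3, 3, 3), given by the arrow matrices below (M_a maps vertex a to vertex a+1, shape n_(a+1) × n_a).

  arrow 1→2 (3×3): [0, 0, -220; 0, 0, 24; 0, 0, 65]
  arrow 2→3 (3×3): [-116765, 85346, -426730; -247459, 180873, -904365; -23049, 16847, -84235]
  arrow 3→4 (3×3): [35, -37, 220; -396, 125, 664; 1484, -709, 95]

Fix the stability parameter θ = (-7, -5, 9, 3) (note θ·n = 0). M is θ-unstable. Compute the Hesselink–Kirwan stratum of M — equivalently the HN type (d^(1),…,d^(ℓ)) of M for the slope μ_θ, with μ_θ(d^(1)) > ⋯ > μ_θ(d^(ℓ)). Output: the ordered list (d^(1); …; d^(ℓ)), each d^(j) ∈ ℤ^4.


Interval decomposition of M: I[1,1]^2, I[1,4], I[2,2], I[2,4], I[3,4].
HN type (ℓ=3): μ^(1)=6; μ^(2)=-5; μ^(3)=-7

((0, 0, 3, 3); (0, 3, 0, 0); (3, 0, 0, 0))


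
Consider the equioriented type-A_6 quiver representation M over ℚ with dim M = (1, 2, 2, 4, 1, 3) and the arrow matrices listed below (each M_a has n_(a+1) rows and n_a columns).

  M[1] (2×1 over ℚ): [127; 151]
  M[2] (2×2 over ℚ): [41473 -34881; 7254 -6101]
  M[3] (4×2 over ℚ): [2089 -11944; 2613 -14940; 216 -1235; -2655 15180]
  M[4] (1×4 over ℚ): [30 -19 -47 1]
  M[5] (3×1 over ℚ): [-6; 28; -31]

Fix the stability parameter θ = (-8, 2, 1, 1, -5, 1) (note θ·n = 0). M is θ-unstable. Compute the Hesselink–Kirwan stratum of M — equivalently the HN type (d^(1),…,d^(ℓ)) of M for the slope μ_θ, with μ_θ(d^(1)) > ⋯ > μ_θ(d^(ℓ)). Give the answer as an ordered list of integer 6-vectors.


Barcode: M ≅ I[1,6], I[2,4], I[4,4]^2, I[6,6]^2. HN layers by μ_θ (4 steps, strictly decreasing):
  μ^(1)=4/3; μ^(2)=1; μ^(3)=-1/4; μ^(4)=-8

((0, 1, 1, 1, 0, 0); (0, 0, 0, 2, 0, 3); (0, 1, 1, 1, 1, 0); (1, 0, 0, 0, 0, 0))


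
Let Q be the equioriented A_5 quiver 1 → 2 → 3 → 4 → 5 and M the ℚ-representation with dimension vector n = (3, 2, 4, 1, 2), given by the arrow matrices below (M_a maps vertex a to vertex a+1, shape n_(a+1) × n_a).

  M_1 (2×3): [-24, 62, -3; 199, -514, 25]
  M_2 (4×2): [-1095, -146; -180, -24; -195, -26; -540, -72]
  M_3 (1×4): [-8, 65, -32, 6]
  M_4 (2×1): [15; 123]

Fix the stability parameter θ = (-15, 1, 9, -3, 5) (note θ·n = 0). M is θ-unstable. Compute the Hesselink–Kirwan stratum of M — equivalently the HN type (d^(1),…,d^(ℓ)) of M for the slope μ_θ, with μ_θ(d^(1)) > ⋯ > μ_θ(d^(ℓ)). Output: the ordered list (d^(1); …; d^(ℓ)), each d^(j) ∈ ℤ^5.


Via rank(M_{q-1}∘⋯∘M_p): M ≅ I[1,1], I[1,2], I[1,5], I[3,3]^3, I[5,5].
μ_θ-semistable layers: μ^(1)=9; μ^(2)=5; μ^(3)=3; μ^(4)=1; μ^(5)=-15

((0, 0, 3, 0, 0); (0, 0, 0, 0, 2); (0, 0, 1, 1, 0); (0, 2, 0, 0, 0); (3, 0, 0, 0, 0))


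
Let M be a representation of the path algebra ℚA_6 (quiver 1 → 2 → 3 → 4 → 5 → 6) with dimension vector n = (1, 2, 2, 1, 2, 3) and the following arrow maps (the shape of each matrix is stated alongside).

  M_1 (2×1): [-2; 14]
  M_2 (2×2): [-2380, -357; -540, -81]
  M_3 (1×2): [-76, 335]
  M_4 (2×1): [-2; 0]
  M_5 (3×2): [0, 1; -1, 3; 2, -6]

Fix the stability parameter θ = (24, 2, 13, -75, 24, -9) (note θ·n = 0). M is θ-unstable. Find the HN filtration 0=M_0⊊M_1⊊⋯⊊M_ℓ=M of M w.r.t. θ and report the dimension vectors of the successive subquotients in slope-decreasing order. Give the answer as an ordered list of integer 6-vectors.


Barcode: M ≅ I[1,6], I[2,2], I[3,3], I[5,6], I[6,6]. HN layers by μ_θ (4 steps, strictly decreasing):
  μ^(1)=13; μ^(2)=15/2; μ^(3)=2; μ^(4)=-9

((0, 0, 1, 0, 0, 0); (0, 0, 0, 0, 2, 2); (0, 1, 0, 0, 0, 0); (1, 1, 1, 1, 0, 1))


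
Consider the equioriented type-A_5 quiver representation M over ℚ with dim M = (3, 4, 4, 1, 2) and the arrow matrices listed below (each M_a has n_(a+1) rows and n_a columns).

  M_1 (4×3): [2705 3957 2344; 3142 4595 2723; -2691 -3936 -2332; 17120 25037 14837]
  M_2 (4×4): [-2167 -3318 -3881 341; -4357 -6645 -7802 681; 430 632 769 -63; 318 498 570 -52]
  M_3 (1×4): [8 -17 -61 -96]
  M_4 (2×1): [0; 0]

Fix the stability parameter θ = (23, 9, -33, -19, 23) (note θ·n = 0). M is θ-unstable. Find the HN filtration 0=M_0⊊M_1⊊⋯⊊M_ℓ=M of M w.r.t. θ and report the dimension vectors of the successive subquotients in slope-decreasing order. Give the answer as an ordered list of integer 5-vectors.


Via rank(M_{q-1}∘⋯∘M_p): M ≅ I[1,3]^2, I[1,4], I[2,2], I[3,3], I[5,5]^2.
μ_θ-semistable layers: μ^(1)=23; μ^(2)=9; μ^(3)=-1/3; μ^(4)=-5; μ^(5)=-33

((0, 0, 0, 0, 2); (0, 1, 0, 0, 0); (2, 2, 2, 0, 0); (1, 1, 1, 1, 0); (0, 0, 1, 0, 0))


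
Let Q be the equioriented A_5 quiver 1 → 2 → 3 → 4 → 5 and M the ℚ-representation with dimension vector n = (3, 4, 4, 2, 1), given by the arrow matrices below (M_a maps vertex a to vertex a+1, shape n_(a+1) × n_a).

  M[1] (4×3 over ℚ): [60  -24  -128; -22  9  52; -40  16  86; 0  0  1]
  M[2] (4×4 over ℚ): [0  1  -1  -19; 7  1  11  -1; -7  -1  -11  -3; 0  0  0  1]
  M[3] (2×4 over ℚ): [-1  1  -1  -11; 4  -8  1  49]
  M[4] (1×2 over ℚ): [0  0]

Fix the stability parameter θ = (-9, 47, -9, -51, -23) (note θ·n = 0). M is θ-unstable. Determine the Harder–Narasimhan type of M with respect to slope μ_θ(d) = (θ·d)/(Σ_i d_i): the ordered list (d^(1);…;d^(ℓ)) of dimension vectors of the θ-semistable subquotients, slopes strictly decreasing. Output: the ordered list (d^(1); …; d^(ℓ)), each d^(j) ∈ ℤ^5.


Interval decomposition of M: I[1,3], I[1,4]^2, I[2,2], I[3,3], I[5,5].
HN type (ℓ=5): μ^(1)=47; μ^(2)=19; μ^(3)=-13/3; μ^(4)=-9; μ^(5)=-23

((0, 1, 0, 0, 0); (0, 1, 1, 0, 0); (0, 2, 2, 2, 0); (3, 0, 1, 0, 0); (0, 0, 0, 0, 1))


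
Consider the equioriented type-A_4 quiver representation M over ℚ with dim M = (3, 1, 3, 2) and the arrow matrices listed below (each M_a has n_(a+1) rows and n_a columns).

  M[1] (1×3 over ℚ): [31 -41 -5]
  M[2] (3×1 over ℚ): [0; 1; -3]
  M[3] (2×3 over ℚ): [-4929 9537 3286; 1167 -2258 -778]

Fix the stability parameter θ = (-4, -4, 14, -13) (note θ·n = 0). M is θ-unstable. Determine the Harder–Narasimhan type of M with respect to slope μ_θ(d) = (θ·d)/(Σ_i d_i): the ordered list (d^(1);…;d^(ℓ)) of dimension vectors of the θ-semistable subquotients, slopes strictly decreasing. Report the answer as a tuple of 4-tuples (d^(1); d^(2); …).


Interval decomposition of M: I[1,1]^2, I[1,4], I[3,3], I[3,4].
HN type (ℓ=3): μ^(1)=14; μ^(2)=1/2; μ^(3)=-4

((0, 0, 1, 0); (0, 0, 2, 2); (3, 1, 0, 0))


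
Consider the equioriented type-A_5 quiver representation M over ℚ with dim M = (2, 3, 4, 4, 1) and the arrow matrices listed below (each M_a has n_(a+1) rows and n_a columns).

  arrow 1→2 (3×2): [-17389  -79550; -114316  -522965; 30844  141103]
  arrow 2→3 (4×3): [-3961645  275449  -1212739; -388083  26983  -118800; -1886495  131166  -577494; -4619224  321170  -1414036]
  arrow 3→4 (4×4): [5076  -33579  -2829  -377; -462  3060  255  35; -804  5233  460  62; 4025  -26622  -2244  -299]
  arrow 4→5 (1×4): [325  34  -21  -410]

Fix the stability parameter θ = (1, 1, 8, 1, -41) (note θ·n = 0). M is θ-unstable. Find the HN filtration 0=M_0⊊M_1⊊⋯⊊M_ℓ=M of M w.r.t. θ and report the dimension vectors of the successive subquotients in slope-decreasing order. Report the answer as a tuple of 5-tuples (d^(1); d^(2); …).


Interval decomposition of M: I[1,4], I[1,5], I[2,4], I[3,3], I[4,4].
HN type (ℓ=4): μ^(1)=8; μ^(2)=9/2; μ^(3)=1; μ^(4)=-6

((0, 0, 1, 0, 0); (0, 0, 2, 2, 0); (1, 2, 0, 1, 0); (1, 1, 1, 1, 1))


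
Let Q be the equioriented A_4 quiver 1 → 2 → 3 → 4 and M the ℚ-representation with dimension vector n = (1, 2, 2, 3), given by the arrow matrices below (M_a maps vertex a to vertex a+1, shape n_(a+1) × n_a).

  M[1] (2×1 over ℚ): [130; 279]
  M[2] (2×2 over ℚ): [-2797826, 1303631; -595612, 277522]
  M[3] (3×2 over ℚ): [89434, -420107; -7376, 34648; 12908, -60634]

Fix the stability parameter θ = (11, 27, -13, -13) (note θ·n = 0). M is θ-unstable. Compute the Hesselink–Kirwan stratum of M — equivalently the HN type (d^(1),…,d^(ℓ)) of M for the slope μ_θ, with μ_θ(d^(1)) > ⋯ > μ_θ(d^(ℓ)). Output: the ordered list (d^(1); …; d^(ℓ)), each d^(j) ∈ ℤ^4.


Barcode: M ≅ I[1,3], I[2,2], I[3,4], I[4,4]^2. HN layers by μ_θ (3 steps, strictly decreasing):
  μ^(1)=27; μ^(2)=25/3; μ^(3)=-13

((0, 1, 0, 0); (1, 1, 1, 0); (0, 0, 1, 3))


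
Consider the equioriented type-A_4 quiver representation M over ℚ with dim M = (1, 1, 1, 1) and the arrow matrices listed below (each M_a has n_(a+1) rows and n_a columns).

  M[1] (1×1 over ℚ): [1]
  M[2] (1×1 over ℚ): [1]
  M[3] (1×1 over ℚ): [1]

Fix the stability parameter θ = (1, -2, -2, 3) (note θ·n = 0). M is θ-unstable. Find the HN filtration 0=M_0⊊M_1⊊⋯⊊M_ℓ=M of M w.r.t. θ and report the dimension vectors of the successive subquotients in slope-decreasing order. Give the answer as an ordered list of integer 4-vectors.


Via rank(M_{q-1}∘⋯∘M_p): M ≅ I[1,4].
μ_θ-semistable layers: μ^(1)=3; μ^(2)=-1

((0, 0, 0, 1); (1, 1, 1, 0))


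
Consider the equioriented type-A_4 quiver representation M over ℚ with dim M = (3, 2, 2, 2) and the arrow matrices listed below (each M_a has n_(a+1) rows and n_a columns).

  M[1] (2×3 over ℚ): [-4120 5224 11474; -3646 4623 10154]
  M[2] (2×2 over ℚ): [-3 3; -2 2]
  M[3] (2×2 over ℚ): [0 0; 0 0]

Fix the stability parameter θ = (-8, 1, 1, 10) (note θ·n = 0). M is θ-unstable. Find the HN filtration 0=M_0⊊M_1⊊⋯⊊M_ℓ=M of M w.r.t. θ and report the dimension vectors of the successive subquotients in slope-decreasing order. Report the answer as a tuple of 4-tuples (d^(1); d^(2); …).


Via rank(M_{q-1}∘⋯∘M_p): M ≅ I[1,1], I[1,2], I[1,3], I[3,3], I[4,4]^2.
μ_θ-semistable layers: μ^(1)=10; μ^(2)=1; μ^(3)=-8

((0, 0, 0, 2); (0, 2, 2, 0); (3, 0, 0, 0))


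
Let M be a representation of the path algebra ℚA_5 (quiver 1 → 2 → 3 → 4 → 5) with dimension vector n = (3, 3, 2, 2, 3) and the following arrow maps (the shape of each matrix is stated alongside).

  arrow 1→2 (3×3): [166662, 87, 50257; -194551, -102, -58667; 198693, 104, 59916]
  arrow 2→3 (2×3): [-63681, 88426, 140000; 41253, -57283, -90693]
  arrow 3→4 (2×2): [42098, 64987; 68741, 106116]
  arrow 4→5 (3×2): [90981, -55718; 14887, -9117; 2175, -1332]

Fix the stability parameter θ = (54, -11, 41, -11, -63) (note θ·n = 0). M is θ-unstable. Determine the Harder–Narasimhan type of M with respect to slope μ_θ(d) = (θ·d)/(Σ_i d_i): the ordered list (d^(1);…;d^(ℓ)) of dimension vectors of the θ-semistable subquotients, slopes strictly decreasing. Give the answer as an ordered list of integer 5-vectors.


Interval decomposition of M: I[1,2], I[1,5]^2, I[5,5].
HN type (ℓ=3): μ^(1)=43/2; μ^(2)=2; μ^(3)=-63

((1, 1, 0, 0, 0); (2, 2, 2, 2, 2); (0, 0, 0, 0, 1))


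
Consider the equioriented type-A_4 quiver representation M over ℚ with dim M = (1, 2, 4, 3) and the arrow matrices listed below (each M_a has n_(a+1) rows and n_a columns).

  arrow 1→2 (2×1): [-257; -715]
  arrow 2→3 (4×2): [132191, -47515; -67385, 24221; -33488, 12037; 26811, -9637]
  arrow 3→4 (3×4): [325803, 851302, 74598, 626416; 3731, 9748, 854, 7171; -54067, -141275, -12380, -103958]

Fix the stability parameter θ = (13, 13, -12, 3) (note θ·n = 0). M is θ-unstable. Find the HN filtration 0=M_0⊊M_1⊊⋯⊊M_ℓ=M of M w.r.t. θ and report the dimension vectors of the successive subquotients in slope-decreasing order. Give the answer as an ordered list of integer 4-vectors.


Interval decomposition of M: I[1,3], I[2,4], I[3,4]^2.
HN type (ℓ=4): μ^(1)=14/3; μ^(2)=3; μ^(3)=1/2; μ^(4)=-12

((1, 1, 1, 0); (0, 0, 0, 3); (0, 1, 1, 0); (0, 0, 2, 0))


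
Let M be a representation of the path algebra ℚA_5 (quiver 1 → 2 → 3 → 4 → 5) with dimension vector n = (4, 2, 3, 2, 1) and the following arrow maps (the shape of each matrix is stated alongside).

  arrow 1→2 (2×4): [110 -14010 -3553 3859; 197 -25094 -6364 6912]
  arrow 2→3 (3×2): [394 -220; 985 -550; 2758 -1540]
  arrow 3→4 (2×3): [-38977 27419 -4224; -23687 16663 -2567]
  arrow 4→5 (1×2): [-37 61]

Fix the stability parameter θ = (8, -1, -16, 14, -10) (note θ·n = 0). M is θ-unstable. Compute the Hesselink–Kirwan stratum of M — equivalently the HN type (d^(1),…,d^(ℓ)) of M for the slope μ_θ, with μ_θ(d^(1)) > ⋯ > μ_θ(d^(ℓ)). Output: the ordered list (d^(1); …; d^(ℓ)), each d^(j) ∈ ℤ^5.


Barcode: M ≅ I[1,1]^2, I[1,2], I[1,5], I[3,3], I[3,4]. HN layers by μ_θ (6 steps, strictly decreasing):
  μ^(1)=14; μ^(2)=8; μ^(3)=7/2; μ^(4)=2; μ^(5)=-3; μ^(6)=-16

((0, 0, 0, 1, 0); (2, 0, 0, 0, 0); (1, 1, 0, 0, 0); (0, 0, 0, 1, 1); (1, 1, 1, 0, 0); (0, 0, 2, 0, 0))


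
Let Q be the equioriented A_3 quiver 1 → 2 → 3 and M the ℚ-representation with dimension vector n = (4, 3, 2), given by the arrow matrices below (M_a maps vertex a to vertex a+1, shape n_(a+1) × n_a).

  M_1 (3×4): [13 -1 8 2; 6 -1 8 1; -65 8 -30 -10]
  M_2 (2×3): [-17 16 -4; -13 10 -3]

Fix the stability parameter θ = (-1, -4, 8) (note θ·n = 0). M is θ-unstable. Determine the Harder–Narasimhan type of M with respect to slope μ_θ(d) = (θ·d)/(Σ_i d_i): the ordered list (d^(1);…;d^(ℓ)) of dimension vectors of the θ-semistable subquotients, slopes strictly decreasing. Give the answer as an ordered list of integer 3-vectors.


Barcode: M ≅ I[1,1], I[1,2], I[1,3]^2. HN layers by μ_θ (3 steps, strictly decreasing):
  μ^(1)=8; μ^(2)=-1; μ^(3)=-5/2

((0, 0, 2); (1, 0, 0); (3, 3, 0))


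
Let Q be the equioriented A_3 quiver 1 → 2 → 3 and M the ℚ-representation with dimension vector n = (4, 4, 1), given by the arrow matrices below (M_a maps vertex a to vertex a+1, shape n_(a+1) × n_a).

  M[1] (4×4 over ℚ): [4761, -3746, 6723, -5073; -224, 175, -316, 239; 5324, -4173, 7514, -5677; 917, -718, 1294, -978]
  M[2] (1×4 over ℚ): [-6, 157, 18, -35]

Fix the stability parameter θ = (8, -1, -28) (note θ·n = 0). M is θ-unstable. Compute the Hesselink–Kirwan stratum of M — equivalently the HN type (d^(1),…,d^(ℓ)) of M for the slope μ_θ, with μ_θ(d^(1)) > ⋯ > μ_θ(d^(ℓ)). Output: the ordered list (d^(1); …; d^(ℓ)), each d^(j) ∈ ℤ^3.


Interval decomposition of M: I[1,2]^3, I[1,3].
HN type (ℓ=2): μ^(1)=7/2; μ^(2)=-7

((3, 3, 0); (1, 1, 1))


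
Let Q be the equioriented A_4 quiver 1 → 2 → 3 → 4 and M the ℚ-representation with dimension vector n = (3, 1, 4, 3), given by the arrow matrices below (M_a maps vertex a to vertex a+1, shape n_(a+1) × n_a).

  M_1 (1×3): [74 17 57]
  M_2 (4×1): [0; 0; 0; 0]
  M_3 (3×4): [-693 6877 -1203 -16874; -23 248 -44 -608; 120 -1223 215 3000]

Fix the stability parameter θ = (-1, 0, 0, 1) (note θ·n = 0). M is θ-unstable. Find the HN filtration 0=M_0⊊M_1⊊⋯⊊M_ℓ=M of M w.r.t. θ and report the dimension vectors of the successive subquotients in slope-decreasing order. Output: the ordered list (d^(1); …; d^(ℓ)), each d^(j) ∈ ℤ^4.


Interval decomposition of M: I[1,1]^2, I[1,2], I[3,3], I[3,4]^3.
HN type (ℓ=3): μ^(1)=1; μ^(2)=0; μ^(3)=-1

((0, 0, 0, 3); (0, 1, 4, 0); (3, 0, 0, 0))


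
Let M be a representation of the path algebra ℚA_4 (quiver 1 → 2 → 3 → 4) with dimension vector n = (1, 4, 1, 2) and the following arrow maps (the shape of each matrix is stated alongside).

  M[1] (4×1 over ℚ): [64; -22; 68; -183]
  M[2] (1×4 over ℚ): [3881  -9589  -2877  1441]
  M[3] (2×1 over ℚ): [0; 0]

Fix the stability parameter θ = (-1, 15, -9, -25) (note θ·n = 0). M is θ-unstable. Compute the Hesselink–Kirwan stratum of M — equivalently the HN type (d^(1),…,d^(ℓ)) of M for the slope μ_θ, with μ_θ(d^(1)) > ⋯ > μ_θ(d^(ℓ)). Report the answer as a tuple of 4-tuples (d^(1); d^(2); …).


Interval decomposition of M: I[1,3], I[2,2]^3, I[4,4]^2.
HN type (ℓ=4): μ^(1)=15; μ^(2)=3; μ^(3)=-1; μ^(4)=-25

((0, 3, 0, 0); (0, 1, 1, 0); (1, 0, 0, 0); (0, 0, 0, 2))


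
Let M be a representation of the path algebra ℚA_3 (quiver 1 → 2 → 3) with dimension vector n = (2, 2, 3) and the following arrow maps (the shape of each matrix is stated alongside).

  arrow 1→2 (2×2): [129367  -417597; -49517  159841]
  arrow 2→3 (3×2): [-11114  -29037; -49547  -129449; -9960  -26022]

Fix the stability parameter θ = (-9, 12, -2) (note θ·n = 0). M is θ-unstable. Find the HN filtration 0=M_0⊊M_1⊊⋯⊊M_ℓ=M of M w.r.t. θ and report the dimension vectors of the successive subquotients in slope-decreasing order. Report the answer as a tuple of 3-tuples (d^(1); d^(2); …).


Interval decomposition of M: I[1,3]^2, I[3,3].
HN type (ℓ=3): μ^(1)=5; μ^(2)=-2; μ^(3)=-9

((0, 2, 2); (0, 0, 1); (2, 0, 0))


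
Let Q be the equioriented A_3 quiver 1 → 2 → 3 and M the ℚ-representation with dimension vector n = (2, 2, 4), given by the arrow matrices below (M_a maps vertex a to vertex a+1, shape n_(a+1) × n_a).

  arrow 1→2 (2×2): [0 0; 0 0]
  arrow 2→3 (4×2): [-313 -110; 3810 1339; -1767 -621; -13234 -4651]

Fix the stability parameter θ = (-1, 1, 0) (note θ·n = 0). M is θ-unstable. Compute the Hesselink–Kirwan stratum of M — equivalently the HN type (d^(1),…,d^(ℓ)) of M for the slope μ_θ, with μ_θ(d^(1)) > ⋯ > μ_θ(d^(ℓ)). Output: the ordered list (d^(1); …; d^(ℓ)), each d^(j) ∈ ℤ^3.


Interval decomposition of M: I[1,1]^2, I[2,3]^2, I[3,3]^2.
HN type (ℓ=3): μ^(1)=1/2; μ^(2)=0; μ^(3)=-1

((0, 2, 2); (0, 0, 2); (2, 0, 0))


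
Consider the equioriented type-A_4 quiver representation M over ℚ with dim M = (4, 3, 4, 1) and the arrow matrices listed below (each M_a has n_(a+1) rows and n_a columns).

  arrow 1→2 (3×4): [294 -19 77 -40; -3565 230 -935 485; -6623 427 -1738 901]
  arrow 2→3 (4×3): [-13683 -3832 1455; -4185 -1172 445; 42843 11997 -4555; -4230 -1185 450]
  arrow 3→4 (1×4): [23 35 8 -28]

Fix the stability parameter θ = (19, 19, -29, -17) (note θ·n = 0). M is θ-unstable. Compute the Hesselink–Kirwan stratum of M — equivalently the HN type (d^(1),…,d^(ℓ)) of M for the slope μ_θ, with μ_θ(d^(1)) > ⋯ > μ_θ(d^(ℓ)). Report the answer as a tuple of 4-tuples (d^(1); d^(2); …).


Interval decomposition of M: I[1,1]^2, I[1,2], I[1,3], I[2,3], I[3,3], I[3,4].
HN type (ℓ=5): μ^(1)=19; μ^(2)=3; μ^(3)=-5; μ^(4)=-17; μ^(5)=-29

((3, 1, 0, 0); (1, 1, 1, 0); (0, 1, 1, 0); (0, 0, 0, 1); (0, 0, 2, 0))


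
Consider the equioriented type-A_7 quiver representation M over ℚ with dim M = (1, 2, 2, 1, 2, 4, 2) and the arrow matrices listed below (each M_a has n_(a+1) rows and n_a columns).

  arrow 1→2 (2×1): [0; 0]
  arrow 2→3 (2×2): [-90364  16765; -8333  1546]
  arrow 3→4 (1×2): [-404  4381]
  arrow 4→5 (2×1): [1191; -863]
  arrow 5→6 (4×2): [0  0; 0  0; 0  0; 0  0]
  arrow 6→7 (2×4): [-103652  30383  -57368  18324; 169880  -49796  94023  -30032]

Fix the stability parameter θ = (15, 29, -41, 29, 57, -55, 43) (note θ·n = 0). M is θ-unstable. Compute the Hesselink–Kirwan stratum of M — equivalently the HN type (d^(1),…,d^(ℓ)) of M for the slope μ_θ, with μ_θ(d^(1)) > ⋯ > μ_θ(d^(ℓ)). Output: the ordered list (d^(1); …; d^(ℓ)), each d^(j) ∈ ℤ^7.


Barcode: M ≅ I[1,1], I[2,3], I[2,5], I[5,5], I[6,6]^2, I[6,7]^2. HN layers by μ_θ (6 steps, strictly decreasing):
  μ^(1)=57; μ^(2)=43; μ^(3)=29; μ^(4)=15; μ^(5)=-6; μ^(6)=-55

((0, 0, 0, 0, 2, 0, 0); (0, 0, 0, 0, 0, 0, 2); (0, 0, 0, 1, 0, 0, 0); (1, 0, 0, 0, 0, 0, 0); (0, 2, 2, 0, 0, 0, 0); (0, 0, 0, 0, 0, 4, 0))


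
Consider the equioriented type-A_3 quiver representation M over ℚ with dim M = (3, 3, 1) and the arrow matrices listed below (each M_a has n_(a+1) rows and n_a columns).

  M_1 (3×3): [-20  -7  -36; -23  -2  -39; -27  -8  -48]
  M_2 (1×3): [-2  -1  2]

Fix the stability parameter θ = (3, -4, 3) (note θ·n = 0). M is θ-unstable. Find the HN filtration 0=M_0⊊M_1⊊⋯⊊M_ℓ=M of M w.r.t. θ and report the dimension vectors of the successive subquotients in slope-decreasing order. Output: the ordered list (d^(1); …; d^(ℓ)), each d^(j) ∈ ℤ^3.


Barcode: M ≅ I[1,2]^2, I[1,3]. HN layers by μ_θ (2 steps, strictly decreasing):
  μ^(1)=3; μ^(2)=-1/2

((0, 0, 1); (3, 3, 0))


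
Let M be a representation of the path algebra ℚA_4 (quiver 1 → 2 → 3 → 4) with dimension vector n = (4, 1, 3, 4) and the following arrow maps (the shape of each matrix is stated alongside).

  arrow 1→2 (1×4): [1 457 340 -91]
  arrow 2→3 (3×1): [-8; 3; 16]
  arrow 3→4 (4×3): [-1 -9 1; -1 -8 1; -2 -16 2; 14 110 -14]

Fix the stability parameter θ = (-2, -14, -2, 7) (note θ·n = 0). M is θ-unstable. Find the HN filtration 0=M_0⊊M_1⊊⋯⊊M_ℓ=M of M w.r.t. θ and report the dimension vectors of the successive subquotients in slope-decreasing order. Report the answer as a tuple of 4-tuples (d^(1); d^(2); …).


Barcode: M ≅ I[1,1]^3, I[1,4], I[3,3], I[3,4], I[4,4]^2. HN layers by μ_θ (3 steps, strictly decreasing):
  μ^(1)=7; μ^(2)=-2; μ^(3)=-8

((0, 0, 0, 4); (3, 0, 3, 0); (1, 1, 0, 0))


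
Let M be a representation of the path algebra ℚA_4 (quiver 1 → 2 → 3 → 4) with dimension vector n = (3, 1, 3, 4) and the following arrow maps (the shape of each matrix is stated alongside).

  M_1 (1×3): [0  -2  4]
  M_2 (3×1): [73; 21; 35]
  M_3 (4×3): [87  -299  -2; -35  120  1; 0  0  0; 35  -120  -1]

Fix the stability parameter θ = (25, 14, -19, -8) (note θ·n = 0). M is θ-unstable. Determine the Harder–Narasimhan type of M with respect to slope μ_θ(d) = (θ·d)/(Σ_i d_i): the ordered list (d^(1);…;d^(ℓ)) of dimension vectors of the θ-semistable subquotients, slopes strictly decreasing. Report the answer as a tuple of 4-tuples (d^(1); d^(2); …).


Interval decomposition of M: I[1,1]^2, I[1,4], I[3,3], I[3,4], I[4,4]^2.
HN type (ℓ=4): μ^(1)=25; μ^(2)=3; μ^(3)=-8; μ^(4)=-19

((2, 0, 0, 0); (1, 1, 1, 1); (0, 0, 0, 3); (0, 0, 2, 0))


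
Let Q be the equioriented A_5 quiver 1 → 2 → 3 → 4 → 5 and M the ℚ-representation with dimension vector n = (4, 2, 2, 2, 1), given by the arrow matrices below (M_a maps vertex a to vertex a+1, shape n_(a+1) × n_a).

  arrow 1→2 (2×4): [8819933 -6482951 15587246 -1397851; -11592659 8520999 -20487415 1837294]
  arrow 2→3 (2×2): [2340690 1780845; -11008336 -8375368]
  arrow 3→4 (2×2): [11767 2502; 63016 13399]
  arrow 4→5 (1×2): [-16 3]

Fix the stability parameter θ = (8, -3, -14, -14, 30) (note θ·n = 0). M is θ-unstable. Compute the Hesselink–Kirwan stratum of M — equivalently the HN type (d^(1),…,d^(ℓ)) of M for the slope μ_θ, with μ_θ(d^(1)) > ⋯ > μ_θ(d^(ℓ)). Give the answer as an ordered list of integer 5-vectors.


Barcode: M ≅ I[1,1]^2, I[1,2], I[1,4], I[3,5]. HN layers by μ_θ (5 steps, strictly decreasing):
  μ^(1)=30; μ^(2)=8; μ^(3)=5/2; μ^(4)=-23/4; μ^(5)=-14

((0, 0, 0, 0, 1); (2, 0, 0, 0, 0); (1, 1, 0, 0, 0); (1, 1, 1, 1, 0); (0, 0, 1, 1, 0))


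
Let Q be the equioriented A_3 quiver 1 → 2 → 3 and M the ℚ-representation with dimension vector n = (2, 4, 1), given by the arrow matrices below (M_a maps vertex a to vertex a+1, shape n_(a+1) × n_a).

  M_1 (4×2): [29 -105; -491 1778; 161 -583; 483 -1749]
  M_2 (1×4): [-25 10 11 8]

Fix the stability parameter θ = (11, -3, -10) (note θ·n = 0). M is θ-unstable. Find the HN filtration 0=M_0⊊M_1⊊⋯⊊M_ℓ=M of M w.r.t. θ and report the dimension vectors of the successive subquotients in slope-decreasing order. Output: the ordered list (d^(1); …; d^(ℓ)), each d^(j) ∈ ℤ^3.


Interval decomposition of M: I[1,2]^2, I[2,2], I[2,3].
HN type (ℓ=3): μ^(1)=4; μ^(2)=-3; μ^(3)=-13/2

((2, 2, 0); (0, 1, 0); (0, 1, 1))


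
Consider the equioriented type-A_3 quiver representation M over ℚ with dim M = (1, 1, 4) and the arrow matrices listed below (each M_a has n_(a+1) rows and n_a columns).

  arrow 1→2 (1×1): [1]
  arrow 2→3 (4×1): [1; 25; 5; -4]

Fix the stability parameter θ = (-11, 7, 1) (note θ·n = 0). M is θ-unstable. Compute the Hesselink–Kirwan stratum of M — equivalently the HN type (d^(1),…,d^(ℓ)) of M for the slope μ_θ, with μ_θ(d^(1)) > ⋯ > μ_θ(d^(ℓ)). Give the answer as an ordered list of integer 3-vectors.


Via rank(M_{q-1}∘⋯∘M_p): M ≅ I[1,3], I[3,3]^3.
μ_θ-semistable layers: μ^(1)=4; μ^(2)=1; μ^(3)=-11

((0, 1, 1); (0, 0, 3); (1, 0, 0))


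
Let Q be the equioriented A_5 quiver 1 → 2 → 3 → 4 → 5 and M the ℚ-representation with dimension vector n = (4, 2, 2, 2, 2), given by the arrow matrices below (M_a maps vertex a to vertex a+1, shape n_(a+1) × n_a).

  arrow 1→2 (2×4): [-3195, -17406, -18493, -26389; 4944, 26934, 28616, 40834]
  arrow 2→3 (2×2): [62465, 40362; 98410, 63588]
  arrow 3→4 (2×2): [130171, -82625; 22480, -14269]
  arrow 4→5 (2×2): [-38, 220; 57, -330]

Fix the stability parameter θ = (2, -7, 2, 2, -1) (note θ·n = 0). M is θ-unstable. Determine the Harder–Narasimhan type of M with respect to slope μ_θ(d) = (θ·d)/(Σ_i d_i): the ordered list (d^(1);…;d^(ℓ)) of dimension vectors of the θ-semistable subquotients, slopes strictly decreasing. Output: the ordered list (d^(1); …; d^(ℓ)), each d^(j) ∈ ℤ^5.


Via rank(M_{q-1}∘⋯∘M_p): M ≅ I[1,1]^2, I[1,2], I[1,5], I[3,4], I[5,5].
μ_θ-semistable layers: μ^(1)=2; μ^(2)=1; μ^(3)=-1; μ^(4)=-5/2

((2, 0, 1, 1, 0); (0, 0, 1, 1, 1); (0, 0, 0, 0, 1); (2, 2, 0, 0, 0))


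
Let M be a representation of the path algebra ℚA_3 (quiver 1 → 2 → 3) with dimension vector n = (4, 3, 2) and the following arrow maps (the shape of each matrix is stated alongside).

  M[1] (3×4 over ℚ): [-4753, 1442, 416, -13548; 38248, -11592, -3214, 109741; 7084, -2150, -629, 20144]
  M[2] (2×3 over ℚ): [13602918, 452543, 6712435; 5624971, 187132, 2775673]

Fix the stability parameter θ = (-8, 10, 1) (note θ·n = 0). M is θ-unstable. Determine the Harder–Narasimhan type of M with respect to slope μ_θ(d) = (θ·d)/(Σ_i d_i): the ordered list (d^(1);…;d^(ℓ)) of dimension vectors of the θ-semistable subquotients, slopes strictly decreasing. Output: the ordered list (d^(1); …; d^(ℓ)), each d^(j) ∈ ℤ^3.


Barcode: M ≅ I[1,1], I[1,2], I[1,3]^2. HN layers by μ_θ (3 steps, strictly decreasing):
  μ^(1)=10; μ^(2)=11/2; μ^(3)=-8

((0, 1, 0); (0, 2, 2); (4, 0, 0))


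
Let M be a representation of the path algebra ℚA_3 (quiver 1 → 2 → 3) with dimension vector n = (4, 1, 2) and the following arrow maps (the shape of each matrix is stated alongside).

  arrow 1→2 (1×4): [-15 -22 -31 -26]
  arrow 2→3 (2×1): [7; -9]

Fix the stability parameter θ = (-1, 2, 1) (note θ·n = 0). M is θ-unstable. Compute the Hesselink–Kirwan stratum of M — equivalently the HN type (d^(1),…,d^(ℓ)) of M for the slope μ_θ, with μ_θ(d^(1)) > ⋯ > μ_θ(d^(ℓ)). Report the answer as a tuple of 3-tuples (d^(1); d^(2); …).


Interval decomposition of M: I[1,1]^3, I[1,3], I[3,3].
HN type (ℓ=3): μ^(1)=3/2; μ^(2)=1; μ^(3)=-1

((0, 1, 1); (0, 0, 1); (4, 0, 0))


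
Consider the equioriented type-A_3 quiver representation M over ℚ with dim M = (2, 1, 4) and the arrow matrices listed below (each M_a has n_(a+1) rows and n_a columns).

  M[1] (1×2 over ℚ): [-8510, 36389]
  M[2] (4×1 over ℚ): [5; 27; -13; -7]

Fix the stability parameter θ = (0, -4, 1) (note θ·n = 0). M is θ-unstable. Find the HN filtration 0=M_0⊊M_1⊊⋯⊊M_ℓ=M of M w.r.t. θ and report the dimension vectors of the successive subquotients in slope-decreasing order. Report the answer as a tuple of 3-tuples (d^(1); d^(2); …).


Barcode: M ≅ I[1,1], I[1,3], I[3,3]^3. HN layers by μ_θ (3 steps, strictly decreasing):
  μ^(1)=1; μ^(2)=0; μ^(3)=-2

((0, 0, 4); (1, 0, 0); (1, 1, 0))


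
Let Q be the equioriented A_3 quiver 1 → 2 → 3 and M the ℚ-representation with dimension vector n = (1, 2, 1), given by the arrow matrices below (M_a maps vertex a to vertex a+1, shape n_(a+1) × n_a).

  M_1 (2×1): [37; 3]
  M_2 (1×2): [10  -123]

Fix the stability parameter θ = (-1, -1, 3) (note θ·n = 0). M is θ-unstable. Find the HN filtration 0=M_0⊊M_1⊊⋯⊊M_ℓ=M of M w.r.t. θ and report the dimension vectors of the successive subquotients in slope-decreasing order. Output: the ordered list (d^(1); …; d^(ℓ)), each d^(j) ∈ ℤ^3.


Interval decomposition of M: I[1,3], I[2,2].
HN type (ℓ=2): μ^(1)=3; μ^(2)=-1

((0, 0, 1); (1, 2, 0))


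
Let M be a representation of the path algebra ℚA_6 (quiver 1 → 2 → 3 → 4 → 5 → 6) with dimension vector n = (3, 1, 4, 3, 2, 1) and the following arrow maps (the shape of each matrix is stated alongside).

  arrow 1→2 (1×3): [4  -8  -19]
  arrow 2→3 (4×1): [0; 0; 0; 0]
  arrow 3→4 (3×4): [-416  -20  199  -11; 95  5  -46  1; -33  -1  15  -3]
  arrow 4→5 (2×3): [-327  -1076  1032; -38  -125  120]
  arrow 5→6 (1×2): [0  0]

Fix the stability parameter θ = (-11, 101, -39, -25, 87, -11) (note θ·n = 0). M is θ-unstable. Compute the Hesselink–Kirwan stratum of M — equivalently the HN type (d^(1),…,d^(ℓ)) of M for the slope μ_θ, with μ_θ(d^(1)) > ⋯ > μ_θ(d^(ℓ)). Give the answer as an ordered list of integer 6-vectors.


Barcode: M ≅ I[1,1]^2, I[1,2], I[3,3], I[3,4], I[3,5]^2, I[6,6]. HN layers by μ_θ (5 steps, strictly decreasing):
  μ^(1)=101; μ^(2)=87; μ^(3)=-11; μ^(4)=-25; μ^(5)=-39

((0, 1, 0, 0, 0, 0); (0, 0, 0, 0, 2, 0); (3, 0, 0, 0, 0, 1); (0, 0, 0, 3, 0, 0); (0, 0, 4, 0, 0, 0))


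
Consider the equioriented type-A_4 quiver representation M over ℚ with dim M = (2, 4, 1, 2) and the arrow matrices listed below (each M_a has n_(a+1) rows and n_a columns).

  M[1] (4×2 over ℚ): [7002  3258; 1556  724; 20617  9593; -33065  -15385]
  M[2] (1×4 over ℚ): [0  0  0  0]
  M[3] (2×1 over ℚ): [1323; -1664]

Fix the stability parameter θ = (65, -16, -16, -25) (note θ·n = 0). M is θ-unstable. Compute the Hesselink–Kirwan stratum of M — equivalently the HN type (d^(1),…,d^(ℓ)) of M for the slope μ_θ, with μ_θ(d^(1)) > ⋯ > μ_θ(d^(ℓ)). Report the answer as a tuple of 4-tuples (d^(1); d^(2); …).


Via rank(M_{q-1}∘⋯∘M_p): M ≅ I[1,1], I[1,2], I[2,2]^3, I[3,4], I[4,4].
μ_θ-semistable layers: μ^(1)=65; μ^(2)=49/2; μ^(3)=-16; μ^(4)=-41/2; μ^(5)=-25

((1, 0, 0, 0); (1, 1, 0, 0); (0, 3, 0, 0); (0, 0, 1, 1); (0, 0, 0, 1))


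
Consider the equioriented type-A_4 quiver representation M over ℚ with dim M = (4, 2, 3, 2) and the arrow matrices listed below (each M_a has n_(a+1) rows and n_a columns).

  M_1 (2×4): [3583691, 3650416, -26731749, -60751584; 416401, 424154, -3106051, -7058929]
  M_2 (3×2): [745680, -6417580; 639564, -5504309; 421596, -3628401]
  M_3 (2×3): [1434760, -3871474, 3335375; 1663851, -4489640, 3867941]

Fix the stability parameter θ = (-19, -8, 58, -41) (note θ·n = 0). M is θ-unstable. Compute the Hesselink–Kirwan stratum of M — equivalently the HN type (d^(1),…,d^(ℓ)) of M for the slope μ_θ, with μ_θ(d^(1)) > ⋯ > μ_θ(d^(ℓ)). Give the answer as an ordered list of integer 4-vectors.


Barcode: M ≅ I[1,1]^2, I[1,2], I[1,4], I[3,3], I[3,4]. HN layers by μ_θ (4 steps, strictly decreasing):
  μ^(1)=58; μ^(2)=17/2; μ^(3)=-8; μ^(4)=-19

((0, 0, 1, 0); (0, 0, 2, 2); (0, 2, 0, 0); (4, 0, 0, 0))


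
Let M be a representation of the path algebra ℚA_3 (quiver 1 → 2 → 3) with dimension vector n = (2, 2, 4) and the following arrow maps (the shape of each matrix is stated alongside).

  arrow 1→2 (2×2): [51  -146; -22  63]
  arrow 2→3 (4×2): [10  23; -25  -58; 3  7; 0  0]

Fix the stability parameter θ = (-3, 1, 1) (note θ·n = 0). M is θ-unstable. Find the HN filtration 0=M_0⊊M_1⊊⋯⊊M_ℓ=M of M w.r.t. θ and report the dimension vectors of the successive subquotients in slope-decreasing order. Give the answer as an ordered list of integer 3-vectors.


Via rank(M_{q-1}∘⋯∘M_p): M ≅ I[1,3]^2, I[3,3]^2.
μ_θ-semistable layers: μ^(1)=1; μ^(2)=-3

((0, 2, 4); (2, 0, 0))


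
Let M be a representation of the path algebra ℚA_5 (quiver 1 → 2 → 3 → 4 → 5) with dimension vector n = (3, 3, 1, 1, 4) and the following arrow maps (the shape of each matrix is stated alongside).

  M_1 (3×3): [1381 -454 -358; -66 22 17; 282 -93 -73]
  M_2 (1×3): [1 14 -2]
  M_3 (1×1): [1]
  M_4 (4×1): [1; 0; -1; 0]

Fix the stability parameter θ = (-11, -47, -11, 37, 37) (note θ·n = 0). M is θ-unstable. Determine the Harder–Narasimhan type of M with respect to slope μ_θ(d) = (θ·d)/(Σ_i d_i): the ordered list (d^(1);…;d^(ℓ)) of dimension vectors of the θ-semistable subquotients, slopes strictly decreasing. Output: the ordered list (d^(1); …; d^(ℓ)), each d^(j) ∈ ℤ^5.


Barcode: M ≅ I[1,2]^2, I[1,5], I[5,5]^3. HN layers by μ_θ (3 steps, strictly decreasing):
  μ^(1)=37; μ^(2)=-11; μ^(3)=-29

((0, 0, 0, 1, 4); (0, 0, 1, 0, 0); (3, 3, 0, 0, 0))


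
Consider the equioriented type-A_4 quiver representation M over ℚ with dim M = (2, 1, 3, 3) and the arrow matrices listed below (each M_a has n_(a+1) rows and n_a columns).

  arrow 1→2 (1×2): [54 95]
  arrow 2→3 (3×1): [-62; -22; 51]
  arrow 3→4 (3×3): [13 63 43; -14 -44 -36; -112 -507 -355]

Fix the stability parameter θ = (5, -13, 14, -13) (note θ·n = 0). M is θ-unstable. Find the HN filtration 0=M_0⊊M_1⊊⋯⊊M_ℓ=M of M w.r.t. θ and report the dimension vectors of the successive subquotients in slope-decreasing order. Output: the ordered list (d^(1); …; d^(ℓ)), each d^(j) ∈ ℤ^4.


Via rank(M_{q-1}∘⋯∘M_p): M ≅ I[1,1], I[1,4], I[3,3], I[3,4], I[4,4].
μ_θ-semistable layers: μ^(1)=14; μ^(2)=5; μ^(3)=1/2; μ^(4)=-4; μ^(5)=-13

((0, 0, 1, 0); (1, 0, 0, 0); (0, 0, 2, 2); (1, 1, 0, 0); (0, 0, 0, 1))


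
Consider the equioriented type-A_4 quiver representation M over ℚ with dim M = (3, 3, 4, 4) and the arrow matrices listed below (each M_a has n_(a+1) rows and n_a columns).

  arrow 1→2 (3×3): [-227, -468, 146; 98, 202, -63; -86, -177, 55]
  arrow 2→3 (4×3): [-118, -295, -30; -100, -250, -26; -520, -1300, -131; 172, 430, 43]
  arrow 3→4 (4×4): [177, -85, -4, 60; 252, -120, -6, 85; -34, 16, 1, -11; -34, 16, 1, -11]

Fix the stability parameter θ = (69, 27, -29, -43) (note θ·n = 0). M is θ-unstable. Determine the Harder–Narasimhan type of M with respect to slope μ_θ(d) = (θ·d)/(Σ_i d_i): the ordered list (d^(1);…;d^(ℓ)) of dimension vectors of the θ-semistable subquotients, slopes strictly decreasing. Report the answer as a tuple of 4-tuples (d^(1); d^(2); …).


Via rank(M_{q-1}∘⋯∘M_p): M ≅ I[1,2], I[1,4]^2, I[3,3], I[3,4], I[4,4].
μ_θ-semistable layers: μ^(1)=48; μ^(2)=6; μ^(3)=-29; μ^(4)=-36; μ^(5)=-43

((1, 1, 0, 0); (2, 2, 2, 2); (0, 0, 1, 0); (0, 0, 1, 1); (0, 0, 0, 1))


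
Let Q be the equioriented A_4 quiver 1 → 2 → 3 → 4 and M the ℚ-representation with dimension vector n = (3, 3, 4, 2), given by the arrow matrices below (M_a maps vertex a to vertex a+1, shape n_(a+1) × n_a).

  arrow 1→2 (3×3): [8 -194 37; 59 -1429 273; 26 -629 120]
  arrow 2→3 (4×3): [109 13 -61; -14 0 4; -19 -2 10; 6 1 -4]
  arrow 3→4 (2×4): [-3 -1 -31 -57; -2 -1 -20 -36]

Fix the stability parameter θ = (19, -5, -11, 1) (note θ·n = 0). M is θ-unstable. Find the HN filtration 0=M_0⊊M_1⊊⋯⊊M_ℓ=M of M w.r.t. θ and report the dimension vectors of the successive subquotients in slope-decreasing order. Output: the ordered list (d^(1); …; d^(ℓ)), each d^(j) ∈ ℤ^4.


Via rank(M_{q-1}∘⋯∘M_p): M ≅ I[1,3], I[1,4]^2, I[3,3].
μ_θ-semistable layers: μ^(1)=1; μ^(2)=-11

((3, 3, 3, 2); (0, 0, 1, 0))


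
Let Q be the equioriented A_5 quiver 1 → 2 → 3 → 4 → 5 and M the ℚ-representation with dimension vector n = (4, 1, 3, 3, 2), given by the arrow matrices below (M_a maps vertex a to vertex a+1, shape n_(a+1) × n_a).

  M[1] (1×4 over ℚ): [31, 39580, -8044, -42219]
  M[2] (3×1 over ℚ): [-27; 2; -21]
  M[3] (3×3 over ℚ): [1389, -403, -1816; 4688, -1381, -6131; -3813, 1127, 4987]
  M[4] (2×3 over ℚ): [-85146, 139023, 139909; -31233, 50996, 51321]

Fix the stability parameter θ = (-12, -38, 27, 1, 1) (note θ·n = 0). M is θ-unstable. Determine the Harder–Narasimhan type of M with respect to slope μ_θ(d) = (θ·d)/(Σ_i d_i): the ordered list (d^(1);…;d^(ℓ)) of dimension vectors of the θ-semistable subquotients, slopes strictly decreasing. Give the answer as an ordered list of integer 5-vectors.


Interval decomposition of M: I[1,1]^3, I[1,5], I[3,4], I[3,5].
HN type (ℓ=4): μ^(1)=14; μ^(2)=29/3; μ^(3)=-12; μ^(4)=-25

((0, 0, 1, 1, 0); (0, 0, 2, 2, 2); (3, 0, 0, 0, 0); (1, 1, 0, 0, 0))
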